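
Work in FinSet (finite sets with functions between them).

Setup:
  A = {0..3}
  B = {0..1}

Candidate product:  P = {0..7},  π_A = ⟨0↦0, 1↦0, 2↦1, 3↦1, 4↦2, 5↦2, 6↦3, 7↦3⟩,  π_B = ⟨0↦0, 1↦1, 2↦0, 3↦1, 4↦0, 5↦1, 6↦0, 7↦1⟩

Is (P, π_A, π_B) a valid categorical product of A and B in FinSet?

|A|·|B| = 4·2 = 8;  |P| = 8
Check the pairing map k ↦ (π_A(k), π_B(k)):
  0 ↦ (0,0)
  1 ↦ (0,1)
  2 ↦ (1,0)
  3 ↦ (1,1)
  4 ↦ (2,0)
  5 ↦ (2,1)
  6 ↦ (3,0)
  7 ↦ (3,1)
distinct pairs in image: 8 / 8 needed
  → bijection onto A×B; projections well-typed.

Answer: VALID PRODUCT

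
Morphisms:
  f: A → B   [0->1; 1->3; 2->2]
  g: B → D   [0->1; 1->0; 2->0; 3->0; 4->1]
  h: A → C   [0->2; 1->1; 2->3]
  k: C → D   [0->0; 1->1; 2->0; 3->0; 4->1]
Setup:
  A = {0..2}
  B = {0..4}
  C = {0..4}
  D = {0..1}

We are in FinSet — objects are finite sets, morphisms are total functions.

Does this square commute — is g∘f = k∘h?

1) trace f;g:
  0 f→1 g→0
  1 f→3 g→0
  2 f→2 g→0
  result₁ = [0->0; 1->0; 2->0]
2) trace h;k:
  0 h→2 k→0
  1 h→1 k→1
  2 h→3 k→0
  result₂ = [0->0; 1->1; 2->0]
Equal? distinct morphisms ✗

Answer: DOES NOT COMMUTE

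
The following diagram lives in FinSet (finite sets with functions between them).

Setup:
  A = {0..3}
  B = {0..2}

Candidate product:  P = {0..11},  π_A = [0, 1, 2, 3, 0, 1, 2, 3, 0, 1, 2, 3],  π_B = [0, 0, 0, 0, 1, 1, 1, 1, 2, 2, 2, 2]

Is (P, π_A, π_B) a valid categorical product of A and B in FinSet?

Answer: VALID PRODUCT

Derivation:
|A|·|B| = 4·3 = 12;  |P| = 12
Check the pairing map k ↦ (π_A(k), π_B(k)):
  0 -> (0,0)
  1 -> (1,0)
  2 -> (2,0)
  3 -> (3,0)
  4 -> (0,1)
  5 -> (1,1)
  6 -> (2,1)
  7 -> (3,1)
  8 -> (0,2)
  9 -> (1,2)
  10 -> (2,2)
  11 -> (3,2)
distinct pairs in image: 12 / 12 needed
  → bijection onto A×B; projections well-typed.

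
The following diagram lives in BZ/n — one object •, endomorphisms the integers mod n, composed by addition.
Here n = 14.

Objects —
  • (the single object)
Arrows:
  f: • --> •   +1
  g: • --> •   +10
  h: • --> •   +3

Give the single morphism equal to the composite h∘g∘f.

  0 +1≡1 +10≡11 +3≡0  (mod 14)
composite: +0

Answer: +0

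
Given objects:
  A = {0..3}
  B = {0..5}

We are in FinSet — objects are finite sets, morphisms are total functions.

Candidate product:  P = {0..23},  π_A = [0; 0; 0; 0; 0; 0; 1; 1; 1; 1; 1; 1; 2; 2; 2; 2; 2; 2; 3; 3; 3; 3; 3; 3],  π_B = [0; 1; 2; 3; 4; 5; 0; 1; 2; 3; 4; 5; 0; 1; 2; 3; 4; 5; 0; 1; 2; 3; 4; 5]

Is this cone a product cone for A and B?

Answer: VALID PRODUCT

Trace:
|A|·|B| = 4·6 = 24;  |P| = 24
Check the pairing map k ↦ (π_A(k), π_B(k)):
  0 ↦ (0,0)
  1 ↦ (0,1)
  2 ↦ (0,2)
  3 ↦ (0,3)
  4 ↦ (0,4)
  5 ↦ (0,5)
  6 ↦ (1,0)
  7 ↦ (1,1)
  8 ↦ (1,2)
  9 ↦ (1,3)
  10 ↦ (1,4)
  11 ↦ (1,5)
  12 ↦ (2,0)
  13 ↦ (2,1)
  14 ↦ (2,2)
  15 ↦ (2,3)
  16 ↦ (2,4)
  17 ↦ (2,5)
  18 ↦ (3,0)
  19 ↦ (3,1)
  20 ↦ (3,2)
  21 ↦ (3,3)
  22 ↦ (3,4)
  23 ↦ (3,5)
distinct pairs in image: 24 / 24 needed
  → bijection onto A×B; projections well-typed.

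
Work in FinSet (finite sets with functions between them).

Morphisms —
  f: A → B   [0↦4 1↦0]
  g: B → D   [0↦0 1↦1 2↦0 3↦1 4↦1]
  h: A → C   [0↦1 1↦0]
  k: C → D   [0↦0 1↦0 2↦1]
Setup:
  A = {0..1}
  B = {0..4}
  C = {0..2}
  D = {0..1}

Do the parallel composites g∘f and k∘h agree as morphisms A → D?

1) trace f;g:
  0 f→4 g→1
  1 f→0 g→0
  ⟦path⟧₁ = [0↦1 1↦0]
2) trace h;k:
  0 h→1 k→0
  1 h→0 k→0
  ⟦path⟧₂ = [0↦0 1↦0]
Equal? distinct morphisms ✗

Answer: DOES NOT COMMUTE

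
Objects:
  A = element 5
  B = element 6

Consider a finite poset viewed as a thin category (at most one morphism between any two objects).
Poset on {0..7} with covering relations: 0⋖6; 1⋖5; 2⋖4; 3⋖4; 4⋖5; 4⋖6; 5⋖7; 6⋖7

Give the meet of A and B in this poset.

Answer: A∧B = 4

Work:
Common predecessors of 5,6: {2,3,4}
  2 ⊑ 4
  3 ⊑ 4
  4 ⊑ 4
glb = 4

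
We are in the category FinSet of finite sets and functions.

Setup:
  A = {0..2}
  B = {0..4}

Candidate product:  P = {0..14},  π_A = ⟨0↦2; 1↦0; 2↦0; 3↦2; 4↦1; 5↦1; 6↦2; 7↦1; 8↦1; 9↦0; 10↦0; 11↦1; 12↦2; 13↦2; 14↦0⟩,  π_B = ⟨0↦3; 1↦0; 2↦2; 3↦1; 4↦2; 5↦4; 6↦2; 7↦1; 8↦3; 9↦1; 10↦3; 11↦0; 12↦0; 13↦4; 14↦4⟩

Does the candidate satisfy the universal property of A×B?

|A|·|B| = 3·5 = 15;  |P| = 15
Check the pairing map k ↦ (π_A(k), π_B(k)):
  0 ↦ (2,3)
  1 ↦ (0,0)
  2 ↦ (0,2)
  3 ↦ (2,1)
  4 ↦ (1,2)
  5 ↦ (1,4)
  6 ↦ (2,2)
  7 ↦ (1,1)
  8 ↦ (1,3)
  9 ↦ (0,1)
  10 ↦ (0,3)
  11 ↦ (1,0)
  12 ↦ (2,0)
  13 ↦ (2,4)
  14 ↦ (0,4)
distinct pairs in image: 15 / 15 needed
  → bijection onto A×B; projections well-typed.

Answer: VALID PRODUCT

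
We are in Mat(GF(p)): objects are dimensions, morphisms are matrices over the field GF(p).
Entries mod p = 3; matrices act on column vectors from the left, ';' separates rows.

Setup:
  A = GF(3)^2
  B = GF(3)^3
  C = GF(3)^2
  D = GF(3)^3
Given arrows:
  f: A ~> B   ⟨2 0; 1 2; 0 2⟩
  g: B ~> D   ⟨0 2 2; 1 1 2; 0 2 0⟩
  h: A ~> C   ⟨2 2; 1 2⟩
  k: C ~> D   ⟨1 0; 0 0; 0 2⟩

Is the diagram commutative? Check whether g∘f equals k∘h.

Along f;g (path 1):
  e0=(1,0) f~>(2,1,0) g~>(2,0,2)
  e1=(0,1) f~>(0,2,2) g~>(2,0,1)
  ⟦path⟧₁ = ⟨2 2; 0 0; 2 1⟩
Along h;k (path 2):
  e0=(1,0) h~>(2,1) k~>(2,0,2)
  e1=(0,1) h~>(2,2) k~>(2,0,1)
  ⟦path⟧₂ = ⟨2 2; 0 0; 2 1⟩
Equal? same morphism ✓

Answer: COMMUTES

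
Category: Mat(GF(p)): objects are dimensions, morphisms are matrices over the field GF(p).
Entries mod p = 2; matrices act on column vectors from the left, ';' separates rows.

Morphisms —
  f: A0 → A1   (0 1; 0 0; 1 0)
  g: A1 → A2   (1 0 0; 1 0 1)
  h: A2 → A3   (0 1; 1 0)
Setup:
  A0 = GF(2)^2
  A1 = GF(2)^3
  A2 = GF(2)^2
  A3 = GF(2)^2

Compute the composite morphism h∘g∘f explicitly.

Answer: (1 1; 0 1)

Derivation:
  e0=(1,0) f→(0,0,1) g→(0,1) h→(1,0)
  e1=(0,1) f→(1,0,0) g→(1,1) h→(1,1)
result: (1 1; 0 1)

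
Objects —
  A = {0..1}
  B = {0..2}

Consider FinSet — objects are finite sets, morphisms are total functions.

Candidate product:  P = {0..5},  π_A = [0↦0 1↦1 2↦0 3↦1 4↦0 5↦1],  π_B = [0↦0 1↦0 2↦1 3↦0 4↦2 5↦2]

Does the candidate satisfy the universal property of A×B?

Answer: NOT A VALID PRODUCT — duplicate pair at indices 1,3

Trace:
|A|·|B| = 2·3 = 6;  |P| = 6
Check the pairing map k ↦ (π_A(k), π_B(k)):
  0 ↦ (0,0)
  1 ↦ (1,0)
  2 ↦ (0,1)
  3 ↦ (1,0)  ✗ repeats pair of k=1
  4 ↦ (0,2)
  5 ↦ (1,2)
distinct pairs in image: 5 / 6 needed
  → (1,0) hit at k=1 and k=3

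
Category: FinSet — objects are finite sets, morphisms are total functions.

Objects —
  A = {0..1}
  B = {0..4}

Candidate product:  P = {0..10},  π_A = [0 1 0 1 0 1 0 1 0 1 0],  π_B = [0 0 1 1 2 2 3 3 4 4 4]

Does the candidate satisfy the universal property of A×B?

|A|·|B| = 2·5 = 10;  |P| = 11
  → cardinalities differ; no bijection possible.

Answer: NOT A VALID PRODUCT — |P|=11 ≠ |A|·|B|=10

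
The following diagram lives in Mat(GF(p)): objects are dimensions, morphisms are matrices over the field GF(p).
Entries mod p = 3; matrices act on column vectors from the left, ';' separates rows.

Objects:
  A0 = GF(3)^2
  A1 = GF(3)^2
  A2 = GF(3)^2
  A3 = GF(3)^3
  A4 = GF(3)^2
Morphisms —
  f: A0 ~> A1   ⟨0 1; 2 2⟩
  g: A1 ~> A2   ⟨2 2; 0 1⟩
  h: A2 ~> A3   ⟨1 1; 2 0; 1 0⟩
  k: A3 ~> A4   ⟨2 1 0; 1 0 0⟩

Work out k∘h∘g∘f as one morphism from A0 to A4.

Answer: ⟨2 1; 0 2⟩

Derivation:
  e0=⟨1,0⟩ f~>⟨0,2⟩ g~>⟨1,2⟩ h~>⟨0,2,1⟩ k~>⟨2,0⟩
  e1=⟨0,1⟩ f~>⟨1,2⟩ g~>⟨0,2⟩ h~>⟨2,0,0⟩ k~>⟨1,2⟩
⟦path⟧: ⟨2 1; 0 2⟩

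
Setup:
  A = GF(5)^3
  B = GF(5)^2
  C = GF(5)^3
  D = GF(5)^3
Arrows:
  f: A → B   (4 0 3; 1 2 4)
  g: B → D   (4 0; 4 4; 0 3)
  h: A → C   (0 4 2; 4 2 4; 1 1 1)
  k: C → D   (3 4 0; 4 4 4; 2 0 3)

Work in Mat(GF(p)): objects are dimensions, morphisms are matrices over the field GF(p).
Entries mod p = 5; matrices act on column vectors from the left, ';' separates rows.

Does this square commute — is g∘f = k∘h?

Answer: COMMUTES

Trace:
1) trace f;g:
  e0=⟨1,0,0⟩ f→⟨4,1⟩ g→⟨1,0,3⟩
  e1=⟨0,1,0⟩ f→⟨0,2⟩ g→⟨0,3,1⟩
  e2=⟨0,0,1⟩ f→⟨3,4⟩ g→⟨2,3,2⟩
  ⟦path⟧₁ = (1 0 2; 0 3 3; 3 1 2)
2) trace h;k:
  e0=⟨1,0,0⟩ h→⟨0,4,1⟩ k→⟨1,0,3⟩
  e1=⟨0,1,0⟩ h→⟨4,2,1⟩ k→⟨0,3,1⟩
  e2=⟨0,0,1⟩ h→⟨2,4,1⟩ k→⟨2,3,2⟩
  ⟦path⟧₂ = (1 0 2; 0 3 3; 3 1 2)
Equal? YES — commutes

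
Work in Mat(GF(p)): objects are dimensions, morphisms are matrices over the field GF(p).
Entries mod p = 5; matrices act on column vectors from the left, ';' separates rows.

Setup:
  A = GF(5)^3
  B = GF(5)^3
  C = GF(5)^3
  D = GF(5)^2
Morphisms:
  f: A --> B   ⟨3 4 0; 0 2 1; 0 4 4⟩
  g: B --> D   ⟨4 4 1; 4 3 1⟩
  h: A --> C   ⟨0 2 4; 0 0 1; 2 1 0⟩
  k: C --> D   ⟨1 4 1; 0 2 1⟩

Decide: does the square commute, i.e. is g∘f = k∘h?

1) trace f;g:
  e0=[1,0,0] f-->[3,0,0] g-->[2,2]
  e1=[0,1,0] f-->[4,2,4] g-->[3,1]
  e2=[0,0,1] f-->[0,1,4] g-->[3,2]
  composite₁ = ⟨2 3 3; 2 1 2⟩
2) trace h;k:
  e0=[1,0,0] h-->[0,0,2] k-->[2,2]
  e1=[0,1,0] h-->[2,0,1] k-->[3,1]
  e2=[0,0,1] h-->[4,1,0] k-->[3,2]
  composite₂ = ⟨2 3 3; 2 1 2⟩
Equal? equal; square commutes

Answer: COMMUTES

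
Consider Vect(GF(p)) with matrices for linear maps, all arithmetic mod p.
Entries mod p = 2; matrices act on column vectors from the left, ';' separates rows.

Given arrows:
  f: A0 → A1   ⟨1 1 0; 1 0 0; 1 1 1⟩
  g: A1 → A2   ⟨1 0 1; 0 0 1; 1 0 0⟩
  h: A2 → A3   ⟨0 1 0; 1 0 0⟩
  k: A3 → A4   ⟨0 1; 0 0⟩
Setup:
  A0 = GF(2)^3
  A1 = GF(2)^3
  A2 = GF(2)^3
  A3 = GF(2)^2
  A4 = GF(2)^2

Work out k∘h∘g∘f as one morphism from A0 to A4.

Answer: ⟨0 0 1; 0 0 0⟩

Derivation:
  e0=⟨1,0,0⟩ f→⟨1,1,1⟩ g→⟨0,1,1⟩ h→⟨1,0⟩ k→⟨0,0⟩
  e1=⟨0,1,0⟩ f→⟨1,0,1⟩ g→⟨0,1,1⟩ h→⟨1,0⟩ k→⟨0,0⟩
  e2=⟨0,0,1⟩ f→⟨0,0,1⟩ g→⟨1,1,0⟩ h→⟨1,1⟩ k→⟨1,0⟩
result: ⟨0 0 1; 0 0 0⟩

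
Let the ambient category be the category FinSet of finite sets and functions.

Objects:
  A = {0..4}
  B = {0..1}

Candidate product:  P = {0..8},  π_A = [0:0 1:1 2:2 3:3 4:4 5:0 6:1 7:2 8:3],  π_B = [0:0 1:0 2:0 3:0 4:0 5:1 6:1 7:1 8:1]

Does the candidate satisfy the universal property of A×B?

|A|·|B| = 5·2 = 10;  |P| = 9
  → cardinalities differ; no bijection possible.

Answer: NOT A VALID PRODUCT — |P|=9 ≠ |A|·|B|=10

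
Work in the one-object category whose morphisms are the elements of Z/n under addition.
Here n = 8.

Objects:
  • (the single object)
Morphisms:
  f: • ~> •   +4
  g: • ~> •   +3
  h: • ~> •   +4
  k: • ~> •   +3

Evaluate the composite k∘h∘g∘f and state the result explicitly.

Answer: +6

Derivation:
  0 +4≡4 +3≡7 +4≡3 +3≡6  (mod 8)
⟦path⟧: +6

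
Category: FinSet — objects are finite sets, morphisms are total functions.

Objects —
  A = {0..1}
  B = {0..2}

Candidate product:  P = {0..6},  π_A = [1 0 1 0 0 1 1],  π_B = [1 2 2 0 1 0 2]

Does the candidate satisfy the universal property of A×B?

|A|·|B| = 2·3 = 6;  |P| = 7
  → cardinalities differ; no bijection possible.

Answer: NOT A VALID PRODUCT — |P|=7 ≠ |A|·|B|=6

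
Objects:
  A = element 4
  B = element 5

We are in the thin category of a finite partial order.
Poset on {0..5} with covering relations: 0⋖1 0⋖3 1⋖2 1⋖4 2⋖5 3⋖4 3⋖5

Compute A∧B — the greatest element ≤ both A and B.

Lower bounds of A=4 and B=5: {0,1,3}
  maximal lower bounds 1 and 3 are incomparable: neither 1≤3 nor 3≤1
→ no greatest lower bound exists

Answer: NO MEET EXISTS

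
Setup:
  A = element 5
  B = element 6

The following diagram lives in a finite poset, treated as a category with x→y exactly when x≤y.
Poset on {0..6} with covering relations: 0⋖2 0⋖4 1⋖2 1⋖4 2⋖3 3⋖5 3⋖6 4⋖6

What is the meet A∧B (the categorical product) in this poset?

Answer: A∧B = 3

Work:
Lower bounds of A=5 and B=6: {0,1,2,3}
  0 ≤ 3
  1 ≤ 3
  2 ≤ 3
  3 ≤ 3
glb = 3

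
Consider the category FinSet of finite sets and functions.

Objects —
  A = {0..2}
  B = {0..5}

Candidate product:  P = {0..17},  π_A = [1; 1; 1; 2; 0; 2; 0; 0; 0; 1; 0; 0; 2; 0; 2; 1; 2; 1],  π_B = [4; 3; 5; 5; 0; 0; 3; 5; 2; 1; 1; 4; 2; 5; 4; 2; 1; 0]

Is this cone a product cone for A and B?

|A|·|B| = 3·6 = 18;  |P| = 18
Check the pairing map k ↦ (π_A(k), π_B(k)):
  0 : (1,4)
  1 : (1,3)
  2 : (1,5)
  3 : (2,5)
  4 : (0,0)
  5 : (2,0)
  6 : (0,3)
  7 : (0,5)
  8 : (0,2)
  9 : (1,1)
  10 : (0,1)
  11 : (0,4)
  12 : (2,2)
  13 : (0,5)  ✗ repeats pair of k=7
  14 : (2,4)
  15 : (1,2)
  16 : (2,1)
  17 : (1,0)
distinct pairs in image: 17 / 18 needed
  → (0,5) hit at k=7 and k=13

Answer: NOT A VALID PRODUCT — duplicate pair at indices 7,13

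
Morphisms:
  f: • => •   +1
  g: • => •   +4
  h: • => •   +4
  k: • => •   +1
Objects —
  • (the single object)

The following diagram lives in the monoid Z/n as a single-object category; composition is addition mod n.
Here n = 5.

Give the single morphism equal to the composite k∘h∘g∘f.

  0 +1≡1 +4≡0 +4≡4 +1≡0  (mod 5)
composite: +0

Answer: +0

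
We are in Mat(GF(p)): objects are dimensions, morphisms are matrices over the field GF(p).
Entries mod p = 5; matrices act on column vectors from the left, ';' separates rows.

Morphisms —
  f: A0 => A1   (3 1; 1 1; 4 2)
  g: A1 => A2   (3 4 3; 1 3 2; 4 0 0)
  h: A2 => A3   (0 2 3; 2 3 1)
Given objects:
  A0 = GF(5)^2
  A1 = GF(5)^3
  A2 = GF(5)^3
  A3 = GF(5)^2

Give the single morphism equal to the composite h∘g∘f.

  e0=(1,0) f=>(3,1,4) g=>(0,4,2) h=>(4,4)
  e1=(0,1) f=>(1,1,2) g=>(3,3,4) h=>(3,4)
⟦path⟧: (4 3; 4 4)

Answer: (4 3; 4 4)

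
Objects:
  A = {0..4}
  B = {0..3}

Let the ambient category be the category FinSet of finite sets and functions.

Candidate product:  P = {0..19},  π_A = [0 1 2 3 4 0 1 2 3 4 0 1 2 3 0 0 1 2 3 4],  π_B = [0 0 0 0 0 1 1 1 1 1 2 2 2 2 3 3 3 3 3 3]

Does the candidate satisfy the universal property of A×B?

|A|·|B| = 5·4 = 20;  |P| = 20
Check the pairing map k ↦ (π_A(k), π_B(k)):
  0 ↦ (0,0)
  1 ↦ (1,0)
  2 ↦ (2,0)
  3 ↦ (3,0)
  4 ↦ (4,0)
  5 ↦ (0,1)
  6 ↦ (1,1)
  7 ↦ (2,1)
  8 ↦ (3,1)
  9 ↦ (4,1)
  10 ↦ (0,2)
  11 ↦ (1,2)
  12 ↦ (2,2)
  13 ↦ (3,2)
  14 ↦ (0,3)
  15 ↦ (0,3)  ✗ repeats pair of k=14
  16 ↦ (1,3)
  17 ↦ (2,3)
  18 ↦ (3,3)
  19 ↦ (4,3)
distinct pairs in image: 19 / 20 needed
  → (0,3) hit at k=14 and k=15

Answer: NOT A VALID PRODUCT — duplicate pair at indices 15,14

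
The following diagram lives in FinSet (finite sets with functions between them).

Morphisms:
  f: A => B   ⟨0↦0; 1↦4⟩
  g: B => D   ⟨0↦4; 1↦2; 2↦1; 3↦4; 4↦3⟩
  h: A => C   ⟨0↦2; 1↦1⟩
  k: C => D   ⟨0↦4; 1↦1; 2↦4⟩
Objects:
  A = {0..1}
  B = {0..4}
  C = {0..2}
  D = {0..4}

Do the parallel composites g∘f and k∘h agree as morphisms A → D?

Answer: DOES NOT COMMUTE

Work:
Along f;g (path 1):
  0 f=>0 g=>4
  1 f=>4 g=>3
  result₁ = ⟨0↦4; 1↦3⟩
Along h;k (path 2):
  0 h=>2 k=>4
  1 h=>1 k=>1
  result₂ = ⟨0↦4; 1↦1⟩
Equal? distinct morphisms ✗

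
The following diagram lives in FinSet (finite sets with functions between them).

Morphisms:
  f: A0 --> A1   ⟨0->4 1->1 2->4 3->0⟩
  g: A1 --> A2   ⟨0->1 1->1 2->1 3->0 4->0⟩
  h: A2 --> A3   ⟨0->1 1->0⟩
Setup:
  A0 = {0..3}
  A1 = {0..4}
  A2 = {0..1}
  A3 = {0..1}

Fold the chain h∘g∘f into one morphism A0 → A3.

Answer: ⟨0->1 1->0 2->1 3->0⟩

Derivation:
  0 f-->4 g-->0 h-->1
  1 f-->1 g-->1 h-->0
  2 f-->4 g-->0 h-->1
  3 f-->0 g-->1 h-->0
⟦path⟧: ⟨0->1 1->0 2->1 3->0⟩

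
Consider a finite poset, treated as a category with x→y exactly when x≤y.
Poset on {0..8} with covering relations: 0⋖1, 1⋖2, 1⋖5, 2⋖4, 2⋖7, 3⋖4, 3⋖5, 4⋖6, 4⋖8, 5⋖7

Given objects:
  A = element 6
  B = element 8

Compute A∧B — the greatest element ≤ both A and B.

Answer: A∧B = 4

Derivation:
{x : x≤A ∧ x≤B} = {0,1,2,3,4}  (A=6, B=8)
  0 ≤ 4
  1 ≤ 4
  2 ≤ 4
  3 ≤ 4
  4 ≤ 4
glb = 4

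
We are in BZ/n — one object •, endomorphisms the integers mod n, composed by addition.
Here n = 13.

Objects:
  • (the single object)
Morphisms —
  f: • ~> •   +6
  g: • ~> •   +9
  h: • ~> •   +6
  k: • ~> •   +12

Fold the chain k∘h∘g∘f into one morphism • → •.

Answer: +7

Derivation:
  0 +6≡6 +9≡2 +6≡8 +12≡7  (mod 13)
⟦path⟧: +7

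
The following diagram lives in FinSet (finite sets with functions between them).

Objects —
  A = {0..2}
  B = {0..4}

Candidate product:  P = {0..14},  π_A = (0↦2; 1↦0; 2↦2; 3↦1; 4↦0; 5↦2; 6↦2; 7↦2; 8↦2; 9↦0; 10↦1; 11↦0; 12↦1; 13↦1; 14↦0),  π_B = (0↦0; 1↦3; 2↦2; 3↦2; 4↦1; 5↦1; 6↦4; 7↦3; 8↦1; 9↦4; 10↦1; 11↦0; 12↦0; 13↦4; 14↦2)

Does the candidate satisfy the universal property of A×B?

Answer: NOT A VALID PRODUCT — duplicate pair at indices 5,8

Derivation:
|A|·|B| = 3·5 = 15;  |P| = 15
Check the pairing map k ↦ (π_A(k), π_B(k)):
  0 ↦ (2,0)
  1 ↦ (0,3)
  2 ↦ (2,2)
  3 ↦ (1,2)
  4 ↦ (0,1)
  5 ↦ (2,1)
  6 ↦ (2,4)
  7 ↦ (2,3)
  8 ↦ (2,1)  ✗ repeats pair of k=5
  9 ↦ (0,4)
  10 ↦ (1,1)
  11 ↦ (0,0)
  12 ↦ (1,0)
  13 ↦ (1,4)
  14 ↦ (0,2)
distinct pairs in image: 14 / 15 needed
  → (2,1) hit at k=5 and k=8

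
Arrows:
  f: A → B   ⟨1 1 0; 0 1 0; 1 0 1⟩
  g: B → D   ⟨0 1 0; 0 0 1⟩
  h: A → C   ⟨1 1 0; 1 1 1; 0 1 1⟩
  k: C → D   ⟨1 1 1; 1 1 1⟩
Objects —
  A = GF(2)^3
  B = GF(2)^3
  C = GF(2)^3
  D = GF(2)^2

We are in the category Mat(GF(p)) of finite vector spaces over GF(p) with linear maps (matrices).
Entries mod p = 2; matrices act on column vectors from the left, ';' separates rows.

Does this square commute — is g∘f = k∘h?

1) trace f;g:
  e0=[1,0,0] f→[1,0,1] g→[0,1]
  e1=[0,1,0] f→[1,1,0] g→[1,0]
  e2=[0,0,1] f→[0,0,1] g→[0,1]
  result₁ = ⟨0 1 0; 1 0 1⟩
2) trace h;k:
  e0=[1,0,0] h→[1,1,0] k→[0,0]
  e1=[0,1,0] h→[1,1,1] k→[1,1]
  e2=[0,0,1] h→[0,1,1] k→[0,0]
  result₂ = ⟨0 1 0; 0 1 0⟩
Equal? differ; not commutative

Answer: DOES NOT COMMUTE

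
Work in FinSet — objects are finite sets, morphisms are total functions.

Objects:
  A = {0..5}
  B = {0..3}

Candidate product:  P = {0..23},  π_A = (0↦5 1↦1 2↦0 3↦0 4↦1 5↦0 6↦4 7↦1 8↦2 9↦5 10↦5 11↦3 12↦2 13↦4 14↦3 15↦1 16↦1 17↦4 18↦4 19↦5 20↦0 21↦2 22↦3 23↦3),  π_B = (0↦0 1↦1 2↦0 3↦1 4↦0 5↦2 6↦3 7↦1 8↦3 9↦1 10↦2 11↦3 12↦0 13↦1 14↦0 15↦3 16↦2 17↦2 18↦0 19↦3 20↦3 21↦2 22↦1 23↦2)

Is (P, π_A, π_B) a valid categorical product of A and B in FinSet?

Answer: NOT A VALID PRODUCT — duplicate pair at indices 7,1

Derivation:
|A|·|B| = 6·4 = 24;  |P| = 24
Check the pairing map k ↦ (π_A(k), π_B(k)):
  0 ↦ (5,0)
  1 ↦ (1,1)
  2 ↦ (0,0)
  3 ↦ (0,1)
  4 ↦ (1,0)
  5 ↦ (0,2)
  6 ↦ (4,3)
  7 ↦ (1,1)  ✗ repeats pair of k=1
  8 ↦ (2,3)
  9 ↦ (5,1)
  10 ↦ (5,2)
  11 ↦ (3,3)
  12 ↦ (2,0)
  13 ↦ (4,1)
  14 ↦ (3,0)
  15 ↦ (1,3)
  16 ↦ (1,2)
  17 ↦ (4,2)
  18 ↦ (4,0)
  19 ↦ (5,3)
  20 ↦ (0,3)
  21 ↦ (2,2)
  22 ↦ (3,1)
  23 ↦ (3,2)
distinct pairs in image: 23 / 24 needed
  → (1,1) hit at k=1 and k=7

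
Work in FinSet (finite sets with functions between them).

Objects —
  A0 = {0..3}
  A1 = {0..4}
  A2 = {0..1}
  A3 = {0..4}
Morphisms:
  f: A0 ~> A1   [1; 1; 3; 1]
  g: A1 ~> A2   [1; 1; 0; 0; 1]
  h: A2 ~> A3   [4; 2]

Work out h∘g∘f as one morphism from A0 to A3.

Answer: [2; 2; 4; 2]

Work:
  0 f~>1 g~>1 h~>2
  1 f~>1 g~>1 h~>2
  2 f~>3 g~>0 h~>4
  3 f~>1 g~>1 h~>2
⟦path⟧: [2; 2; 4; 2]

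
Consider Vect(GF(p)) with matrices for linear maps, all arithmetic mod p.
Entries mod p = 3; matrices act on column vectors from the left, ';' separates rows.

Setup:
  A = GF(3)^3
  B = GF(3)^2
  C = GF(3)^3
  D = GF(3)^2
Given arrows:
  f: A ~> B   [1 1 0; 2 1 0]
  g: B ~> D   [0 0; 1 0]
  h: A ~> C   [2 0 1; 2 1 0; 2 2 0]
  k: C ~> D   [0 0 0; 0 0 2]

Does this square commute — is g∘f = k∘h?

1) trace f;g:
  e0=(1,0,0) f~>(1,2) g~>(0,1)
  e1=(0,1,0) f~>(1,1) g~>(0,1)
  e2=(0,0,1) f~>(0,0) g~>(0,0)
  result₁ = [0 0 0; 1 1 0]
2) trace h;k:
  e0=(1,0,0) h~>(2,2,2) k~>(0,1)
  e1=(0,1,0) h~>(0,1,2) k~>(0,1)
  e2=(0,0,1) h~>(1,0,0) k~>(0,0)
  result₂ = [0 0 0; 1 1 0]
Equal? same morphism ✓

Answer: COMMUTES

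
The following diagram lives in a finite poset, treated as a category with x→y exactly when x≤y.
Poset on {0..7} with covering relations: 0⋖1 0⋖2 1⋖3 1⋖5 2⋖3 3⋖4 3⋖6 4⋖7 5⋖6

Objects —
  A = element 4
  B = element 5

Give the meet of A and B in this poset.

Answer: A∧B = 1

Trace:
Lower bounds of A=4 and B=5: {0,1}
  0 ⊑ 1
  1 ⊑ 1
glb = 1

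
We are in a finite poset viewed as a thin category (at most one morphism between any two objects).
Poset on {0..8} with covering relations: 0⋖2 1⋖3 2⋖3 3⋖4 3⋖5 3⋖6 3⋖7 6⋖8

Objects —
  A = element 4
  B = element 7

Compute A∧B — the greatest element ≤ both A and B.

Answer: A∧B = 3

Work:
Common predecessors of 4,7: {0,1,2,3}
  0 <= 3
  1 <= 3
  2 <= 3
  3 <= 3
glb = 3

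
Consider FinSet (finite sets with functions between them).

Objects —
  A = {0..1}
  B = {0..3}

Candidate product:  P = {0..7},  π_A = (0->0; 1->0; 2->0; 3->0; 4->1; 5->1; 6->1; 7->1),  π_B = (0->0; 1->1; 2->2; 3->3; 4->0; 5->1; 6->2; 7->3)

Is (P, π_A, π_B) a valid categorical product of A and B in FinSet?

|A|·|B| = 2·4 = 8;  |P| = 8
Check the pairing map k ↦ (π_A(k), π_B(k)):
  0 -> (0,0)
  1 -> (0,1)
  2 -> (0,2)
  3 -> (0,3)
  4 -> (1,0)
  5 -> (1,1)
  6 -> (1,2)
  7 -> (1,3)
distinct pairs in image: 8 / 8 needed
  → bijection onto A×B; projections well-typed.

Answer: VALID PRODUCT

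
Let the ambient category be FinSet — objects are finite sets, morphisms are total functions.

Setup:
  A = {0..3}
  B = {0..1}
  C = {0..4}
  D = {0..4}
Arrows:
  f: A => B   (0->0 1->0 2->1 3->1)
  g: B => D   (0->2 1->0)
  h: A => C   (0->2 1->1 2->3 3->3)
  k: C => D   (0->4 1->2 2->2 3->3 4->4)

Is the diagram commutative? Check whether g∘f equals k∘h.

Along f;g (path 1):
  0 f=>0 g=>2
  1 f=>0 g=>2
  2 f=>1 g=>0
  3 f=>1 g=>0
  composite₁ = (0->2 1->2 2->0 3->0)
Along h;k (path 2):
  0 h=>2 k=>2
  1 h=>1 k=>2
  2 h=>3 k=>3
  3 h=>3 k=>3
  composite₂ = (0->2 1->2 2->3 3->3)
Equal? distinct morphisms ✗

Answer: DOES NOT COMMUTE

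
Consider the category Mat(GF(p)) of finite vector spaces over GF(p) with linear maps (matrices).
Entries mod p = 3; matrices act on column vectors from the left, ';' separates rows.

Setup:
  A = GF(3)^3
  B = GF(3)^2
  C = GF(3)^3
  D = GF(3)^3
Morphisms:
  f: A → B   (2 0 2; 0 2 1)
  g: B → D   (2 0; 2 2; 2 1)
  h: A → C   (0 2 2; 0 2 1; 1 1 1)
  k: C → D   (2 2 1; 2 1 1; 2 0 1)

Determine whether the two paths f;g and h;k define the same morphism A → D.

Answer: COMMUTES

Work:
1) trace f;g:
  e0=⟨1,0,0⟩ f→⟨2,0⟩ g→⟨1,1,1⟩
  e1=⟨0,1,0⟩ f→⟨0,2⟩ g→⟨0,1,2⟩
  e2=⟨0,0,1⟩ f→⟨2,1⟩ g→⟨1,0,2⟩
  composite₁ = (1 0 1; 1 1 0; 1 2 2)
2) trace h;k:
  e0=⟨1,0,0⟩ h→⟨0,0,1⟩ k→⟨1,1,1⟩
  e1=⟨0,1,0⟩ h→⟨2,2,1⟩ k→⟨0,1,2⟩
  e2=⟨0,0,1⟩ h→⟨2,1,1⟩ k→⟨1,0,2⟩
  composite₂ = (1 0 1; 1 1 0; 1 2 2)
Equal? same morphism ✓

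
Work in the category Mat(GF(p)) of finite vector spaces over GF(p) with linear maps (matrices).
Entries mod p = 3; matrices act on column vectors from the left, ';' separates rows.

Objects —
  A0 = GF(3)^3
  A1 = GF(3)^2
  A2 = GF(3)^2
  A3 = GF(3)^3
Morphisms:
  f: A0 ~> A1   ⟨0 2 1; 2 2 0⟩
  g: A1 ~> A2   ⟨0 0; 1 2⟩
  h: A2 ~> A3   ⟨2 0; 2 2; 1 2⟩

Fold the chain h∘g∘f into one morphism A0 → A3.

  e0=⟨1,0,0⟩ f~>⟨0,2⟩ g~>⟨0,1⟩ h~>⟨0,2,2⟩
  e1=⟨0,1,0⟩ f~>⟨2,2⟩ g~>⟨0,0⟩ h~>⟨0,0,0⟩
  e2=⟨0,0,1⟩ f~>⟨1,0⟩ g~>⟨0,1⟩ h~>⟨0,2,2⟩
⟦path⟧: ⟨0 0 0; 2 0 2; 2 0 2⟩

Answer: ⟨0 0 0; 2 0 2; 2 0 2⟩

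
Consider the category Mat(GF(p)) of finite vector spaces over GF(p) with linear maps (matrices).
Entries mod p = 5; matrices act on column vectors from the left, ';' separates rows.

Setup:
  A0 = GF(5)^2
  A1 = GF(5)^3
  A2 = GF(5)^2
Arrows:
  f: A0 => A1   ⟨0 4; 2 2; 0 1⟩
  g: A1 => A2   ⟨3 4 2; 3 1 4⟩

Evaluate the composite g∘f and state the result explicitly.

Answer: ⟨3 2; 2 3⟩

Trace:
  e0=⟨1,0⟩ f=>⟨0,2,0⟩ g=>⟨3,2⟩
  e1=⟨0,1⟩ f=>⟨4,2,1⟩ g=>⟨2,3⟩
composite: ⟨3 2; 2 3⟩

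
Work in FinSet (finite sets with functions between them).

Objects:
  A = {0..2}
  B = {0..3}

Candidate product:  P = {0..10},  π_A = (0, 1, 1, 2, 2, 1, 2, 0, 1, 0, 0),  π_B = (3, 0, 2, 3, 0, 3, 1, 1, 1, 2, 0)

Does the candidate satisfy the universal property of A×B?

|A|·|B| = 3·4 = 12;  |P| = 11
  → cardinalities differ; no bijection possible.

Answer: NOT A VALID PRODUCT — |P|=11 ≠ |A|·|B|=12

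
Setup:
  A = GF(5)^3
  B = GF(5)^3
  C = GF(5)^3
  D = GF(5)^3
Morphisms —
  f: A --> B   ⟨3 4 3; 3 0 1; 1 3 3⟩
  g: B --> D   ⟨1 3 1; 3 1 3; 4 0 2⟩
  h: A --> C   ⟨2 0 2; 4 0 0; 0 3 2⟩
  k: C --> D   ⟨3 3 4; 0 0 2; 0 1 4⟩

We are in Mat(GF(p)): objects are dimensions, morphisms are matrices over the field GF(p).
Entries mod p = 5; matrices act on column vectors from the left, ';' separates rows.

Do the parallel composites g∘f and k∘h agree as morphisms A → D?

Along f;g (path 1):
  e0=⟨1,0,0⟩ f-->⟨3,3,1⟩ g-->⟨3,0,4⟩
  e1=⟨0,1,0⟩ f-->⟨4,0,3⟩ g-->⟨2,1,2⟩
  e2=⟨0,0,1⟩ f-->⟨3,1,3⟩ g-->⟨4,4,3⟩
  ⟦path⟧₁ = ⟨3 2 4; 0 1 4; 4 2 3⟩
Along h;k (path 2):
  e0=⟨1,0,0⟩ h-->⟨2,4,0⟩ k-->⟨3,0,4⟩
  e1=⟨0,1,0⟩ h-->⟨0,0,3⟩ k-->⟨2,1,2⟩
  e2=⟨0,0,1⟩ h-->⟨2,0,2⟩ k-->⟨4,4,3⟩
  ⟦path⟧₂ = ⟨3 2 4; 0 1 4; 4 2 3⟩
Equal? YES — commutes

Answer: COMMUTES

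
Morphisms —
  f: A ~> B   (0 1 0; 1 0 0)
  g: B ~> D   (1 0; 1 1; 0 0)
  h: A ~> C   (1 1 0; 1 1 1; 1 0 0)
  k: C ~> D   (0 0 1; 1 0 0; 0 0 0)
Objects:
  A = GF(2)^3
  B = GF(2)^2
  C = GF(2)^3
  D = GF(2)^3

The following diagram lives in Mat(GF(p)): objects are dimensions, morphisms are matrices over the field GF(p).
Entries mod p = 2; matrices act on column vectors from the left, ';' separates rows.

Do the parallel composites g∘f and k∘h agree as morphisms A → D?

Answer: DOES NOT COMMUTE

Derivation:
Path 1 = f;g:
  e0=⟨1,0,0⟩ f~>⟨0,1⟩ g~>⟨0,1,0⟩
  e1=⟨0,1,0⟩ f~>⟨1,0⟩ g~>⟨1,1,0⟩
  e2=⟨0,0,1⟩ f~>⟨0,0⟩ g~>⟨0,0,0⟩
  ⟦path⟧₁ = (0 1 0; 1 1 0; 0 0 0)
Path 2 = h;k:
  e0=⟨1,0,0⟩ h~>⟨1,1,1⟩ k~>⟨1,1,0⟩
  e1=⟨0,1,0⟩ h~>⟨1,1,0⟩ k~>⟨0,1,0⟩
  e2=⟨0,0,1⟩ h~>⟨0,1,0⟩ k~>⟨0,0,0⟩
  ⟦path⟧₂ = (1 0 0; 1 1 0; 0 0 0)
Equal? distinct morphisms ✗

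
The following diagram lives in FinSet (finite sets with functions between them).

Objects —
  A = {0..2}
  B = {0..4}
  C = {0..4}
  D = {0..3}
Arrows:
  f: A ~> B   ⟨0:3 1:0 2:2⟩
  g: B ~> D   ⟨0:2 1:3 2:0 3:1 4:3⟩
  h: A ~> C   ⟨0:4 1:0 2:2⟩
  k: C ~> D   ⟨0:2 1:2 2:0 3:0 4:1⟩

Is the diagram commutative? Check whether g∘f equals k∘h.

Path 1 = f;g:
  0 f~>3 g~>1
  1 f~>0 g~>2
  2 f~>2 g~>0
  composite₁ = ⟨0:1 1:2 2:0⟩
Path 2 = h;k:
  0 h~>4 k~>1
  1 h~>0 k~>2
  2 h~>2 k~>0
  composite₂ = ⟨0:1 1:2 2:0⟩
Equal? equal; square commutes

Answer: COMMUTES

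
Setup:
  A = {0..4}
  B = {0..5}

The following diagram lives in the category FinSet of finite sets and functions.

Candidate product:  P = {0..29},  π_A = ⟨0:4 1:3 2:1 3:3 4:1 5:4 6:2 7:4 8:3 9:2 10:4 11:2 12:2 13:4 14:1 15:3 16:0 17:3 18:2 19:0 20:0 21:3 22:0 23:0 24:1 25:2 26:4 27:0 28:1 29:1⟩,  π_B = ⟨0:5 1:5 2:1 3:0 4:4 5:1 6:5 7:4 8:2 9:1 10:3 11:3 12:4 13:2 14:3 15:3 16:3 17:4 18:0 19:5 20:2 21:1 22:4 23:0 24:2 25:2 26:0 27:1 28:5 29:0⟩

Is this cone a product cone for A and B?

Answer: VALID PRODUCT

Derivation:
|A|·|B| = 5·6 = 30;  |P| = 30
Check the pairing map k ↦ (π_A(k), π_B(k)):
  0 : (4,5)
  1 : (3,5)
  2 : (1,1)
  3 : (3,0)
  4 : (1,4)
  5 : (4,1)
  6 : (2,5)
  7 : (4,4)
  8 : (3,2)
  9 : (2,1)
  10 : (4,3)
  11 : (2,3)
  12 : (2,4)
  13 : (4,2)
  14 : (1,3)
  15 : (3,3)
  16 : (0,3)
  17 : (3,4)
  18 : (2,0)
  19 : (0,5)
  20 : (0,2)
  21 : (3,1)
  22 : (0,4)
  23 : (0,0)
  24 : (1,2)
  25 : (2,2)
  26 : (4,0)
  27 : (0,1)
  28 : (1,5)
  29 : (1,0)
distinct pairs in image: 30 / 30 needed
  → bijection onto A×B; projections well-typed.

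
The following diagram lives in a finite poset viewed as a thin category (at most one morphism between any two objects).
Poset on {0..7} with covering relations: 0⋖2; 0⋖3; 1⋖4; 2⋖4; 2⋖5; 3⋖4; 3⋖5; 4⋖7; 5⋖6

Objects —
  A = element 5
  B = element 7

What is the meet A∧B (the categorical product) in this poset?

Common predecessors of 5,7: {0,2,3}
  maximal lower bounds 2 and 3 are incomparable: neither 2≤3 nor 3≤2
→ no greatest lower bound exists

Answer: NO MEET EXISTS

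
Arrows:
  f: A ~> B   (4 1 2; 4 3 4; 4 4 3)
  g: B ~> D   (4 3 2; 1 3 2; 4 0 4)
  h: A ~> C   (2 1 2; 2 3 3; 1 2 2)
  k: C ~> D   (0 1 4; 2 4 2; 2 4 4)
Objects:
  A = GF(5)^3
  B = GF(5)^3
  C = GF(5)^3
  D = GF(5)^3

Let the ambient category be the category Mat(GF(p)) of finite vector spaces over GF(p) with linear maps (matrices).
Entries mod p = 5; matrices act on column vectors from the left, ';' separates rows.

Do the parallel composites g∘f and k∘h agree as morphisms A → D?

Answer: DOES NOT COMMUTE

Trace:
Path 1 = f;g:
  e0=⟨1,0,0⟩ f~>⟨4,4,4⟩ g~>⟨1,4,2⟩
  e1=⟨0,1,0⟩ f~>⟨1,3,4⟩ g~>⟨1,3,0⟩
  e2=⟨0,0,1⟩ f~>⟨2,4,3⟩ g~>⟨1,0,0⟩
  ⟦path⟧₁ = (1 1 1; 4 3 0; 2 0 0)
Path 2 = h;k:
  e0=⟨1,0,0⟩ h~>⟨2,2,1⟩ k~>⟨1,4,1⟩
  e1=⟨0,1,0⟩ h~>⟨1,3,2⟩ k~>⟨1,3,2⟩
  e2=⟨0,0,1⟩ h~>⟨2,3,2⟩ k~>⟨1,0,4⟩
  ⟦path⟧₂ = (1 1 1; 4 3 0; 1 2 4)
Equal? differ; not commutative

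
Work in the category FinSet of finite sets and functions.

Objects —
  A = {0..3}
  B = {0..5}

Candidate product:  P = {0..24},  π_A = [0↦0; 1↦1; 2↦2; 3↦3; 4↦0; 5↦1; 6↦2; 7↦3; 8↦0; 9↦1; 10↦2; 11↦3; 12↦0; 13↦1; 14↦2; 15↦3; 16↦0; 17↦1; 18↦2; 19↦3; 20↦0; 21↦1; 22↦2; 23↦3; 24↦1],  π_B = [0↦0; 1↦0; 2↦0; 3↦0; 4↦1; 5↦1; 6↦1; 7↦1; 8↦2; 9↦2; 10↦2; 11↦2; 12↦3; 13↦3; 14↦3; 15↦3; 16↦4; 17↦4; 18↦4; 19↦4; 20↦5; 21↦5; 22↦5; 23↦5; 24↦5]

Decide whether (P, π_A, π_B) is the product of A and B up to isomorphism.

Answer: NOT A VALID PRODUCT — |P|=25 ≠ |A|·|B|=24

Derivation:
|A|·|B| = 4·6 = 24;  |P| = 25
  → cardinalities differ; no bijection possible.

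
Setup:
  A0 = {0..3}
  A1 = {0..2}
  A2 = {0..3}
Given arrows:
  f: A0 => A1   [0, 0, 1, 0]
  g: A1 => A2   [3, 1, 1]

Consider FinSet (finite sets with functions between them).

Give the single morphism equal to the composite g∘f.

Answer: [3, 3, 1, 3]

Derivation:
  0 f=>0 g=>3
  1 f=>0 g=>3
  2 f=>1 g=>1
  3 f=>0 g=>3
composite: [3, 3, 1, 3]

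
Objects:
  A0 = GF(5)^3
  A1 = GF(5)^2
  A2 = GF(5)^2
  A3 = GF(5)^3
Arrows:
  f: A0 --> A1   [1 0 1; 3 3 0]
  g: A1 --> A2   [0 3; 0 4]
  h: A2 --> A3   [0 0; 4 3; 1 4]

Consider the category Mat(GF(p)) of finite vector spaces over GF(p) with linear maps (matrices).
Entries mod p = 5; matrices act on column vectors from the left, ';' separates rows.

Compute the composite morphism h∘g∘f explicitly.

Answer: [0 0 0; 2 2 0; 2 2 0]

Work:
  e0=⟨1,0,0⟩ f-->⟨1,3⟩ g-->⟨4,2⟩ h-->⟨0,2,2⟩
  e1=⟨0,1,0⟩ f-->⟨0,3⟩ g-->⟨4,2⟩ h-->⟨0,2,2⟩
  e2=⟨0,0,1⟩ f-->⟨1,0⟩ g-->⟨0,0⟩ h-->⟨0,0,0⟩
composite: [0 0 0; 2 2 0; 2 2 0]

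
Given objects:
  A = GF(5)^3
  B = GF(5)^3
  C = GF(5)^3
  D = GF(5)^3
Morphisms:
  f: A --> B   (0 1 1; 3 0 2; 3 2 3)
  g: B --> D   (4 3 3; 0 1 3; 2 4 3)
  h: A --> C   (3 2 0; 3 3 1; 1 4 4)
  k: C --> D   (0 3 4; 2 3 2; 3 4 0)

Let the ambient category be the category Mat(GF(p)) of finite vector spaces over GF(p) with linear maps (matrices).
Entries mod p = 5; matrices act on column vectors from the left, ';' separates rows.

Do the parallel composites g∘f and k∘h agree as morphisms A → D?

Along f;g (path 1):
  e0=[1,0,0] f-->[0,3,3] g-->[3,2,1]
  e1=[0,1,0] f-->[1,0,2] g-->[0,1,3]
  e2=[0,0,1] f-->[1,2,3] g-->[4,1,4]
  ⟦path⟧₁ = (3 0 4; 2 1 1; 1 3 4)
Along h;k (path 2):
  e0=[1,0,0] h-->[3,3,1] k-->[3,2,1]
  e1=[0,1,0] h-->[2,3,4] k-->[0,1,3]
  e2=[0,0,1] h-->[0,1,4] k-->[4,1,4]
  ⟦path⟧₂ = (3 0 4; 2 1 1; 1 3 4)
Equal? YES — commutes

Answer: COMMUTES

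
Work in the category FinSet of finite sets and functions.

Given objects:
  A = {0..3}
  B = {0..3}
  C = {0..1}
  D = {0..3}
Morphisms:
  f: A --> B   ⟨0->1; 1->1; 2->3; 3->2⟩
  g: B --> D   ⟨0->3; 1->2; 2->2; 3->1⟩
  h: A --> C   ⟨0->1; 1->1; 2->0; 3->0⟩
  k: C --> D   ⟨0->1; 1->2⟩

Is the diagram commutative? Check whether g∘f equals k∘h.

Path 1 = f;g:
  0 f-->1 g-->2
  1 f-->1 g-->2
  2 f-->3 g-->1
  3 f-->2 g-->2
  composite₁ = ⟨0->2; 1->2; 2->1; 3->2⟩
Path 2 = h;k:
  0 h-->1 k-->2
  1 h-->1 k-->2
  2 h-->0 k-->1
  3 h-->0 k-->1
  composite₂ = ⟨0->2; 1->2; 2->1; 3->1⟩
Equal? NO — does not commute

Answer: DOES NOT COMMUTE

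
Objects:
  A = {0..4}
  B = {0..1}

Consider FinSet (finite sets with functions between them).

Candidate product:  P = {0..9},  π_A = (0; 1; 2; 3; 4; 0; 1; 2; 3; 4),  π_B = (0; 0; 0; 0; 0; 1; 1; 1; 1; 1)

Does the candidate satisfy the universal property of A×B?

|A|·|B| = 5·2 = 10;  |P| = 10
Check the pairing map k ↦ (π_A(k), π_B(k)):
  0 ↦ (0,0)
  1 ↦ (1,0)
  2 ↦ (2,0)
  3 ↦ (3,0)
  4 ↦ (4,0)
  5 ↦ (0,1)
  6 ↦ (1,1)
  7 ↦ (2,1)
  8 ↦ (3,1)
  9 ↦ (4,1)
distinct pairs in image: 10 / 10 needed
  → bijection onto A×B; projections well-typed.

Answer: VALID PRODUCT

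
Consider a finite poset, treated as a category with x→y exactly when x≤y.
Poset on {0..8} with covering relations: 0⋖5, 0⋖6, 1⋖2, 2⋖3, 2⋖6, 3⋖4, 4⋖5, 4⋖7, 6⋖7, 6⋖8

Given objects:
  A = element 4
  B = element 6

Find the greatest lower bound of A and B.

Common predecessors of 4,6: {1,2}
  1 <= 2
  2 <= 2
glb = 2

Answer: A∧B = 2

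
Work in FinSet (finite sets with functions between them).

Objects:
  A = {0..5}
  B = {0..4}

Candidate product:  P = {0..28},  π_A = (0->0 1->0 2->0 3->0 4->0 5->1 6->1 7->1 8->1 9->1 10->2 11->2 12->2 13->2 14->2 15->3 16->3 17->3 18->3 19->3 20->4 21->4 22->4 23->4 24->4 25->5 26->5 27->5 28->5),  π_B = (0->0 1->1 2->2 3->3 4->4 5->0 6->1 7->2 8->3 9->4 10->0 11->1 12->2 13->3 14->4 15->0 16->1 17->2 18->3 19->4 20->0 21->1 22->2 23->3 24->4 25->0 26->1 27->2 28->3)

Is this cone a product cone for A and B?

Answer: NOT A VALID PRODUCT — |P|=29 ≠ |A|·|B|=30

Derivation:
|A|·|B| = 6·5 = 30;  |P| = 29
  → cardinalities differ; no bijection possible.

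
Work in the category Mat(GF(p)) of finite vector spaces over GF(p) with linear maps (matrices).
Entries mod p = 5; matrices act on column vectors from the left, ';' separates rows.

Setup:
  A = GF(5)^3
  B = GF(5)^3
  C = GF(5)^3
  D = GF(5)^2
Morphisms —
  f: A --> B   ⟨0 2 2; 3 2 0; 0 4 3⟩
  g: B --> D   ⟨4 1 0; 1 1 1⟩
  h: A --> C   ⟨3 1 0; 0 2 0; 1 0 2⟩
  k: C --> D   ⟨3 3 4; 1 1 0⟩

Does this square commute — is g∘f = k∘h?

Answer: DOES NOT COMMUTE

Derivation:
Along f;g (path 1):
  e0=(1,0,0) f-->(0,3,0) g-->(3,3)
  e1=(0,1,0) f-->(2,2,4) g-->(0,3)
  e2=(0,0,1) f-->(2,0,3) g-->(3,0)
  result₁ = ⟨3 0 3; 3 3 0⟩
Along h;k (path 2):
  e0=(1,0,0) h-->(3,0,1) k-->(3,3)
  e1=(0,1,0) h-->(1,2,0) k-->(4,3)
  e2=(0,0,1) h-->(0,0,2) k-->(3,0)
  result₂ = ⟨3 4 3; 3 3 0⟩
Equal? NO — does not commute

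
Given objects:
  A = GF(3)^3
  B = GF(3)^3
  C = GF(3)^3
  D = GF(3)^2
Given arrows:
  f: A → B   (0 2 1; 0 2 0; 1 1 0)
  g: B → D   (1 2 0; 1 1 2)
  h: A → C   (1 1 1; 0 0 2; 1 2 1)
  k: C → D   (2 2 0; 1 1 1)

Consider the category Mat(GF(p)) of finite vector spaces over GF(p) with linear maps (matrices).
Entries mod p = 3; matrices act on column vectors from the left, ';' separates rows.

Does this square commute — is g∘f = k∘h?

Along f;g (path 1):
  e0=(1,0,0) f→(0,0,1) g→(0,2)
  e1=(0,1,0) f→(2,2,1) g→(0,0)
  e2=(0,0,1) f→(1,0,0) g→(1,1)
  result₁ = (0 0 1; 2 0 1)
Along h;k (path 2):
  e0=(1,0,0) h→(1,0,1) k→(2,2)
  e1=(0,1,0) h→(1,0,2) k→(2,0)
  e2=(0,0,1) h→(1,2,1) k→(0,1)
  result₂ = (2 2 0; 2 0 1)
Equal? distinct morphisms ✗

Answer: DOES NOT COMMUTE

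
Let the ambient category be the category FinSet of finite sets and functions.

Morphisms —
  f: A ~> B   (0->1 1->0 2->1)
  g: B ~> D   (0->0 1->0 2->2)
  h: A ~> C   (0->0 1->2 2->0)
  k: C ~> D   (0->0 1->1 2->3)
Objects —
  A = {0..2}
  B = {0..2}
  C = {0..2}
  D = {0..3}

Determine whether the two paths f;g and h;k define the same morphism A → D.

Answer: DOES NOT COMMUTE

Derivation:
Path 1 = f;g:
  0 f~>1 g~>0
  1 f~>0 g~>0
  2 f~>1 g~>0
  composite₁ = (0->0 1->0 2->0)
Path 2 = h;k:
  0 h~>0 k~>0
  1 h~>2 k~>3
  2 h~>0 k~>0
  composite₂ = (0->0 1->3 2->0)
Equal? NO — does not commute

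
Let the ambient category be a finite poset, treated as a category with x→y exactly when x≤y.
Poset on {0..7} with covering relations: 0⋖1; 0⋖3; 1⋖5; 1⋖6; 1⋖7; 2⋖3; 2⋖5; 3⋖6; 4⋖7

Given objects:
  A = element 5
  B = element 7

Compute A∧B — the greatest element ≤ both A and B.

Answer: A∧B = 1

Work:
Common predecessors of 5,7: {0,1}
  0 <= 1
  1 <= 1
glb = 1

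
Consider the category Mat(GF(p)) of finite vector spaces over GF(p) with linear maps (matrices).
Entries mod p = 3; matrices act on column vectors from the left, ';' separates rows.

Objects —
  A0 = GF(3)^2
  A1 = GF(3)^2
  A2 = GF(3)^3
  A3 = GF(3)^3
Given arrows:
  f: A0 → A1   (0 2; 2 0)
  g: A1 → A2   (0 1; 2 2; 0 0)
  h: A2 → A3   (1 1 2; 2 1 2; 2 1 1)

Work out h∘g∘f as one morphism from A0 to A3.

Answer: (0 1; 2 1; 2 1)

Derivation:
  e0=(1,0) f→(0,2) g→(2,1,0) h→(0,2,2)
  e1=(0,1) f→(2,0) g→(0,1,0) h→(1,1,1)
composite: (0 1; 2 1; 2 1)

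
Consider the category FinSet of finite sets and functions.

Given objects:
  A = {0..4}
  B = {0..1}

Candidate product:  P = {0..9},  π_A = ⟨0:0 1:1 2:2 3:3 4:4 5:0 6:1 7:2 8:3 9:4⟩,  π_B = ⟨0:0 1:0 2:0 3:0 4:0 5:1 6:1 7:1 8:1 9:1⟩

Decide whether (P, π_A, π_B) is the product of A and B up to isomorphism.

Answer: VALID PRODUCT

Derivation:
|A|·|B| = 5·2 = 10;  |P| = 10
Check the pairing map k ↦ (π_A(k), π_B(k)):
  0 : (0,0)
  1 : (1,0)
  2 : (2,0)
  3 : (3,0)
  4 : (4,0)
  5 : (0,1)
  6 : (1,1)
  7 : (2,1)
  8 : (3,1)
  9 : (4,1)
distinct pairs in image: 10 / 10 needed
  → bijection onto A×B; projections well-typed.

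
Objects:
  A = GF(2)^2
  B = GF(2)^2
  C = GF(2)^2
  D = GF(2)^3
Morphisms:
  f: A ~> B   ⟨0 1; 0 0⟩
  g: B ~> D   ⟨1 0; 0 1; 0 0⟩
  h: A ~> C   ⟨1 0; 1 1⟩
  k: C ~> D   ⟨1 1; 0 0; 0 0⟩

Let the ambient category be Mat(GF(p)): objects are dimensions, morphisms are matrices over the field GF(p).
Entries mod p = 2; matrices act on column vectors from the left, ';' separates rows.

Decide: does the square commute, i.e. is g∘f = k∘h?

1) trace f;g:
  e0=[1,0] f~>[0,0] g~>[0,0,0]
  e1=[0,1] f~>[1,0] g~>[1,0,0]
  result₁ = ⟨0 1; 0 0; 0 0⟩
2) trace h;k:
  e0=[1,0] h~>[1,1] k~>[0,0,0]
  e1=[0,1] h~>[0,1] k~>[1,0,0]
  result₂ = ⟨0 1; 0 0; 0 0⟩
Equal? same morphism ✓

Answer: COMMUTES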